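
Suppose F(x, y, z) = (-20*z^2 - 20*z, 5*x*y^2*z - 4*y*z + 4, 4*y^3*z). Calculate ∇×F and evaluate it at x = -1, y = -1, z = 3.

(∇×F)₁ = ∂F₃/∂y − ∂F₂/∂z = -5*x*y^2 + 12*y^2*z + 4*y
(∇×F)₂ = ∂F₁/∂z − ∂F₃/∂x = -40*z - 20
(∇×F)₃ = ∂F₂/∂x − ∂F₁/∂y = 5*y^2*z
∇×F = (-5*x*y^2 + 12*y^2*z + 4*y, -40*z - 20, 5*y^2*z)
At (-1, -1, 3): (37, -140, 15).

(37, -140, 15)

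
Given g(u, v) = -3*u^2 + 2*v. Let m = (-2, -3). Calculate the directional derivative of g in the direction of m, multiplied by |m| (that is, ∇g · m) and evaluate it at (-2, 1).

∂g/∂u = -6*u
∂g/∂v = 2
∇g at (-2, 1) = (12, 2)
∇g · m = (12)(-2) + (2)(-3) = -30

-30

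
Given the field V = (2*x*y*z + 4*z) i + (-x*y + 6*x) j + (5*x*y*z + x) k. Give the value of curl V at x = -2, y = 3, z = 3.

(-30, -54, 15)

(∇×V)₁ = ∂V₃/∂y − ∂V₂/∂z = 5*x*z
(∇×V)₂ = ∂V₁/∂z − ∂V₃/∂x = 2*x*y - 5*y*z + 3
(∇×V)₃ = ∂V₂/∂x − ∂V₁/∂y = -2*x*z - y + 6
∇×V = (5*x*z, 2*x*y - 5*y*z + 3, -2*x*z - y + 6)
At (-2, 3, 3): (-30, -54, 15).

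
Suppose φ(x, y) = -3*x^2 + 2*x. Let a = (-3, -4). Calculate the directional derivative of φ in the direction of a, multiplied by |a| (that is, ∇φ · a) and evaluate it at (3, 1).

∂φ/∂x = -6*x + 2
∂φ/∂y = 0
∇φ at (3, 1) = (-16, 0)
∇φ · a = (-16)(-3) + (0)(-4) = 48

48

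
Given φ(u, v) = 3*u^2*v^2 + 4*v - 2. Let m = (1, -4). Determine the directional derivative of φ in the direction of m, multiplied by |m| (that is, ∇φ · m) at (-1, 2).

-88

∂φ/∂u = 6*u*v^2
∂φ/∂v = 6*u^2*v + 4
∇φ at (-1, 2) = (-24, 16)
∇φ · m = (-24)(1) + (16)(-4) = -88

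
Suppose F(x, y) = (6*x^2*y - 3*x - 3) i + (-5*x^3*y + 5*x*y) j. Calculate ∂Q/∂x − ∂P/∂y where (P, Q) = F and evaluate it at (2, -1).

31

∂F₂/∂x = -15*x^2*y + 5*y
∂F₁/∂y = 6*x^2
Scalar curl = -15*x^2*y - 6*x^2 + 5*y
At (2, -1): 31.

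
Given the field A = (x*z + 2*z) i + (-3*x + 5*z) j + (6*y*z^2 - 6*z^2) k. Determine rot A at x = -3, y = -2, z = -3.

(∇×A)₁ = ∂A₃/∂y − ∂A₂/∂z = 6*z^2 - 5
(∇×A)₂ = ∂A₁/∂z − ∂A₃/∂x = x + 2
(∇×A)₃ = ∂A₂/∂x − ∂A₁/∂y = -3
∇×A = (6*z^2 - 5, x + 2, -3)
At (-3, -2, -3): (49, -1, -3).

(49, -1, -3)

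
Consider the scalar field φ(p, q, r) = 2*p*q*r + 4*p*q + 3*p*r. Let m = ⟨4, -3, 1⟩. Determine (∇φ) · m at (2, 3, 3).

114

∂φ/∂p = 2*q*r + 4*q + 3*r
∂φ/∂q = 2*p*r + 4*p
∂φ/∂r = 2*p*q + 3*p
∇φ at (2, 3, 3) = (39, 20, 18)
∇φ · m = (39)(4) + (20)(-3) + (18)(1) = 114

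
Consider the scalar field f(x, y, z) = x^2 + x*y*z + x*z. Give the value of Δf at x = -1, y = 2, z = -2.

∂²f/∂x² = 2
∂²f/∂y² = 0
∂²f/∂z² = 0
∇²f = 2
At (-1, 2, -2): 2.

2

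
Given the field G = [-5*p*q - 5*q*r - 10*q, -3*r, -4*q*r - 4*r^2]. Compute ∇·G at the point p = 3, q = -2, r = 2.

∂G₁/∂p = -5*q
∂G₂/∂q = 0
∂G₃/∂r = -4*q - 8*r
∇·G = -9*q - 8*r
At (3, -2, 2): 2.

2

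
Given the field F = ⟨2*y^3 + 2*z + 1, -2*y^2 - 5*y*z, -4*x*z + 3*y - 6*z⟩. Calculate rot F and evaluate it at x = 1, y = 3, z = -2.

(18, -6, -54)

(∇×F)₁ = ∂F₃/∂y − ∂F₂/∂z = 5*y + 3
(∇×F)₂ = ∂F₁/∂z − ∂F₃/∂x = 4*z + 2
(∇×F)₃ = ∂F₂/∂x − ∂F₁/∂y = -6*y^2
∇×F = (5*y + 3, 4*z + 2, -6*y^2)
At (1, 3, -2): (18, -6, -54).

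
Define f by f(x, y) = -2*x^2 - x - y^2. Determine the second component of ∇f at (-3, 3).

-6

(∇f)_2 = ∂f/∂y = -2*y
At (-3, 3): -6.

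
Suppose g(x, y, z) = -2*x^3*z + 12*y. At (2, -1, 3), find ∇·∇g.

∂²g/∂x² = -12*x*z
∂²g/∂y² = 0
∂²g/∂z² = 0
∇²g = -12*x*z
At (2, -1, 3): -72.

-72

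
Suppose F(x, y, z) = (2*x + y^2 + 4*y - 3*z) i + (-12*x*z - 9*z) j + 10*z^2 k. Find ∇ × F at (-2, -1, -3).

(∇×F)₁ = ∂F₃/∂y − ∂F₂/∂z = 12*x + 9
(∇×F)₂ = ∂F₁/∂z − ∂F₃/∂x = -3
(∇×F)₃ = ∂F₂/∂x − ∂F₁/∂y = -2*y - 12*z - 4
∇×F = (12*x + 9, -3, -2*y - 12*z - 4)
At (-2, -1, -3): (-15, -3, 34).

(-15, -3, 34)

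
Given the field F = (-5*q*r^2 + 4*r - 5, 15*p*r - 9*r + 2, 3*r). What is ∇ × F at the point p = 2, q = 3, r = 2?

(-21, -56, 50)

(∇×F)₁ = ∂F₃/∂q − ∂F₂/∂r = -15*p + 9
(∇×F)₂ = ∂F₁/∂r − ∂F₃/∂p = -10*q*r + 4
(∇×F)₃ = ∂F₂/∂p − ∂F₁/∂q = 5*r^2 + 15*r
∇×F = (-15*p + 9, -10*q*r + 4, 5*r^2 + 15*r)
At (2, 3, 2): (-21, -56, 50).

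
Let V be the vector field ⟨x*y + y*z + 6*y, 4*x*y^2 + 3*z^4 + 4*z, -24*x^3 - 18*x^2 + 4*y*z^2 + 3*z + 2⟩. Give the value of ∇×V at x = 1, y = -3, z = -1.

(∇×V)₁ = ∂V₃/∂y − ∂V₂/∂z = -12*z^3 + 4*z^2 - 4
(∇×V)₂ = ∂V₁/∂z − ∂V₃/∂x = 72*x^2 + 36*x + y
(∇×V)₃ = ∂V₂/∂x − ∂V₁/∂y = -x + 4*y^2 - z - 6
∇×V = (-12*z^3 + 4*z^2 - 4, 72*x^2 + 36*x + y, -x + 4*y^2 - z - 6)
At (1, -3, -1): (12, 105, 30).

(12, 105, 30)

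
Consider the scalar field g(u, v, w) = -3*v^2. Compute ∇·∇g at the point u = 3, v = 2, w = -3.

∂²g/∂u² = 0
∂²g/∂v² = -6
∂²g/∂w² = 0
∇²g = -6
At (3, 2, -3): -6.

-6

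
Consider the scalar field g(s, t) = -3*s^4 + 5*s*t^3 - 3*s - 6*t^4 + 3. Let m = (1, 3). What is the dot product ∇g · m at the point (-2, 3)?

∂g/∂s = -12*s^3 + 5*t^3 - 3
∂g/∂t = 15*s*t^2 - 24*t^3
∇g at (-2, 3) = (228, -918)
∇g · m = (228)(1) + (-918)(3) = -2526

-2526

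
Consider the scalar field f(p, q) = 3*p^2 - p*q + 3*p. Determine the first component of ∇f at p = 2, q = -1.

16

(∇f)_1 = ∂f/∂p = 6*p - q + 3
At (2, -1): 16.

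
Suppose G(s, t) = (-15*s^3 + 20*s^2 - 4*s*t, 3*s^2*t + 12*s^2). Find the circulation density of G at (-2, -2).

-32

∂G₂/∂s = 6*s*t + 24*s
∂G₁/∂t = -4*s
Scalar curl = 6*s*t + 28*s
At (-2, -2): -32.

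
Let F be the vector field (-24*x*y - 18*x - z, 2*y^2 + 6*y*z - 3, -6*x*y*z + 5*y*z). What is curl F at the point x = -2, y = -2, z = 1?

(∇×F)₁ = ∂F₃/∂y − ∂F₂/∂z = -6*x*z - 6*y + 5*z
(∇×F)₂ = ∂F₁/∂z − ∂F₃/∂x = 6*y*z - 1
(∇×F)₃ = ∂F₂/∂x − ∂F₁/∂y = 24*x
∇×F = (-6*x*z - 6*y + 5*z, 6*y*z - 1, 24*x)
At (-2, -2, 1): (29, -13, -48).

(29, -13, -48)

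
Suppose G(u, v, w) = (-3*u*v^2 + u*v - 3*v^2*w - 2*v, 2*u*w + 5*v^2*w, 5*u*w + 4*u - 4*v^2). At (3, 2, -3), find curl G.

(-42, -1, -7)

(∇×G)₁ = ∂G₃/∂v − ∂G₂/∂w = -2*u - 5*v^2 - 8*v
(∇×G)₂ = ∂G₁/∂w − ∂G₃/∂u = -3*v^2 - 5*w - 4
(∇×G)₃ = ∂G₂/∂u − ∂G₁/∂v = 6*u*v - u + 6*v*w + 2*w + 2
∇×G = (-2*u - 5*v^2 - 8*v, -3*v^2 - 5*w - 4, 6*u*v - u + 6*v*w + 2*w + 2)
At (3, 2, -3): (-42, -1, -7).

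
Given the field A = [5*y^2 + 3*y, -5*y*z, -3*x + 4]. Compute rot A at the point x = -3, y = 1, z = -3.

(∇×A)₁ = ∂A₃/∂y − ∂A₂/∂z = 5*y
(∇×A)₂ = ∂A₁/∂z − ∂A₃/∂x = 3
(∇×A)₃ = ∂A₂/∂x − ∂A₁/∂y = -10*y - 3
∇×A = (5*y, 3, -10*y - 3)
At (-3, 1, -3): (5, 3, -13).

(5, 3, -13)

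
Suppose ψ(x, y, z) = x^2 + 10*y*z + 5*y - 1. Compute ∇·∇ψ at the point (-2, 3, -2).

2

∂²ψ/∂x² = 2
∂²ψ/∂y² = 0
∂²ψ/∂z² = 0
∇²ψ = 2
At (-2, 3, -2): 2.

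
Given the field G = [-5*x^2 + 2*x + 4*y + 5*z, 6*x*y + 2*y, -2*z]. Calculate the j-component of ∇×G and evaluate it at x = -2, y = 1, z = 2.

(∇×G)_2 = ∂G₁/∂z − ∂G₃/∂x
= 5 − (0)
= 5
At (-2, 1, 2): 5.

5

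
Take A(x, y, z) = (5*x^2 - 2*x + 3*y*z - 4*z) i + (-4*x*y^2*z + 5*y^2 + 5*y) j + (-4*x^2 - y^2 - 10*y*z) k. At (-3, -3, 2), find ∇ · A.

∂A₁/∂x = 10*x - 2
∂A₂/∂y = -8*x*y*z + 10*y + 5
∂A₃/∂z = -10*y
∇·A = -8*x*y*z + 10*x + 3
At (-3, -3, 2): -171.

-171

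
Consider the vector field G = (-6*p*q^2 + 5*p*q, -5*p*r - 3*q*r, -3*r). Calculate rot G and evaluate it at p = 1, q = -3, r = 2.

(-4, 0, -51)

(∇×G)₁ = ∂G₃/∂q − ∂G₂/∂r = 5*p + 3*q
(∇×G)₂ = ∂G₁/∂r − ∂G₃/∂p = 0
(∇×G)₃ = ∂G₂/∂p − ∂G₁/∂q = 12*p*q - 5*p - 5*r
∇×G = (5*p + 3*q, 0, 12*p*q - 5*p - 5*r)
At (1, -3, 2): (-4, 0, -51).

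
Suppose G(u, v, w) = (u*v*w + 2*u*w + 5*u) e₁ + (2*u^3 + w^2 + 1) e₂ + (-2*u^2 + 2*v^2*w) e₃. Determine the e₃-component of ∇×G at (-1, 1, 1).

(∇×G)_3 = ∂G₂/∂u − ∂G₁/∂v
= 6*u^2 − (u*w)
= 6*u^2 - u*w
At (-1, 1, 1): 7.

7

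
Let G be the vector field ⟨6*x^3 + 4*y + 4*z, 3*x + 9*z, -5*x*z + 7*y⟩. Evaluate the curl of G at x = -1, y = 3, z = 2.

(-2, 14, -1)

(∇×G)₁ = ∂G₃/∂y − ∂G₂/∂z = -2
(∇×G)₂ = ∂G₁/∂z − ∂G₃/∂x = 5*z + 4
(∇×G)₃ = ∂G₂/∂x − ∂G₁/∂y = -1
∇×G = (-2, 5*z + 4, -1)
At (-1, 3, 2): (-2, 14, -1).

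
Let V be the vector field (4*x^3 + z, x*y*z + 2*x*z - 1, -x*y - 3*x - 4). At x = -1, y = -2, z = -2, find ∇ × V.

(1, 2, 0)

(∇×V)₁ = ∂V₃/∂y − ∂V₂/∂z = -x*y - 3*x
(∇×V)₂ = ∂V₁/∂z − ∂V₃/∂x = y + 4
(∇×V)₃ = ∂V₂/∂x − ∂V₁/∂y = y*z + 2*z
∇×V = (-x*y - 3*x, y + 4, y*z + 2*z)
At (-1, -2, -2): (1, 2, 0).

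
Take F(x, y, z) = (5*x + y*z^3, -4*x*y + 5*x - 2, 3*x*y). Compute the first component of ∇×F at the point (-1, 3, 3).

-3

(∇×F)_1 = ∂F₃/∂y − ∂F₂/∂z
= 3*x − (0)
= 3*x
At (-1, 3, 3): -3.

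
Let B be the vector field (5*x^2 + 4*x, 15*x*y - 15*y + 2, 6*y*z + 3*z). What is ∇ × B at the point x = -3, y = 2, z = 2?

(∇×B)₁ = ∂B₃/∂y − ∂B₂/∂z = 6*z
(∇×B)₂ = ∂B₁/∂z − ∂B₃/∂x = 0
(∇×B)₃ = ∂B₂/∂x − ∂B₁/∂y = 15*y
∇×B = (6*z, 0, 15*y)
At (-3, 2, 2): (12, 0, 30).

(12, 0, 30)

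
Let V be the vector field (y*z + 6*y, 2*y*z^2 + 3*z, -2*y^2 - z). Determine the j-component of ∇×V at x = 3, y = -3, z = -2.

(∇×V)_2 = ∂V₁/∂z − ∂V₃/∂x
= y − (0)
= y
At (3, -3, -2): -3.

-3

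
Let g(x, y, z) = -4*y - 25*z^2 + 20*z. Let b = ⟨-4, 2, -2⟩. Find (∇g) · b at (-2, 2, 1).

52

∂g/∂x = 0
∂g/∂y = -4
∂g/∂z = -50*z + 20
∇g at (-2, 2, 1) = (0, -4, -30)
∇g · b = (0)(-4) + (-4)(2) + (-30)(-2) = 52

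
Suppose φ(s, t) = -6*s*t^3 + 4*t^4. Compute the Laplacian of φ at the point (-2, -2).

48

∂²φ/∂s² = 0
∂²φ/∂t² = 12*t*(-3*s + 4*t)
∇²φ = -36*s*t + 48*t^2
At (-2, -2): 48.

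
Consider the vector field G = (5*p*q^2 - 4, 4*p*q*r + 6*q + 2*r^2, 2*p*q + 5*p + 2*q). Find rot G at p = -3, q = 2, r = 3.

(8, -9, 84)

(∇×G)₁ = ∂G₃/∂q − ∂G₂/∂r = -4*p*q + 2*p - 4*r + 2
(∇×G)₂ = ∂G₁/∂r − ∂G₃/∂p = -2*q - 5
(∇×G)₃ = ∂G₂/∂p − ∂G₁/∂q = -10*p*q + 4*q*r
∇×G = (-4*p*q + 2*p - 4*r + 2, -2*q - 5, -10*p*q + 4*q*r)
At (-3, 2, 3): (8, -9, 84).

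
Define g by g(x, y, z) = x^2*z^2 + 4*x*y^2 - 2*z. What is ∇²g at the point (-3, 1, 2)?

2

∂²g/∂x² = 2*z^2
∂²g/∂y² = 8*x
∂²g/∂z² = 2*x^2
∇²g = 2*x^2 + 8*x + 2*z^2
At (-3, 1, 2): 2.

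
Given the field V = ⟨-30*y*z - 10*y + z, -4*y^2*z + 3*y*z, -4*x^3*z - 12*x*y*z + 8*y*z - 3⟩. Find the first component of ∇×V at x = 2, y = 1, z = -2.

33

(∇×V)_1 = ∂V₃/∂y − ∂V₂/∂z
= -12*x*z + 8*z − (-4*y^2 + 3*y)
= -12*x*z + 4*y^2 - 3*y + 8*z
At (2, 1, -2): 33.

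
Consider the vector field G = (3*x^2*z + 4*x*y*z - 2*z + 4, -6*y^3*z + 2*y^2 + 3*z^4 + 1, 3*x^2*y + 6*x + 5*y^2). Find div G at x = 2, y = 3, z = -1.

∂G₁/∂x = 6*x*z + 4*y*z
∂G₂/∂y = -18*y^2*z + 4*y
∂G₃/∂z = 0
∇·G = 6*x*z - 18*y^2*z + 4*y*z + 4*y
At (2, 3, -1): 150.

150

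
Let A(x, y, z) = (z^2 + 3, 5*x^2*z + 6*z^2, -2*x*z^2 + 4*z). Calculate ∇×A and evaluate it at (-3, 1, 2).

(-69, 12, -60)

(∇×A)₁ = ∂A₃/∂y − ∂A₂/∂z = -5*x^2 - 12*z
(∇×A)₂ = ∂A₁/∂z − ∂A₃/∂x = 2*z^2 + 2*z
(∇×A)₃ = ∂A₂/∂x − ∂A₁/∂y = 10*x*z
∇×A = (-5*x^2 - 12*z, 2*z^2 + 2*z, 10*x*z)
At (-3, 1, 2): (-69, 12, -60).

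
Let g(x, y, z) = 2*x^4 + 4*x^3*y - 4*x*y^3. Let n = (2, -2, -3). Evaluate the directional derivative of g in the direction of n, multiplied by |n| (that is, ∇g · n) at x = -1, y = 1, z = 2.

-16

∂g/∂x = 8*x^3 + 12*x^2*y - 4*y^3
∂g/∂y = 4*x^3 - 12*x*y^2
∂g/∂z = 0
∇g at (-1, 1, 2) = (0, 8, 0)
∇g · n = (0)(2) + (8)(-2) + (0)(-3) = -16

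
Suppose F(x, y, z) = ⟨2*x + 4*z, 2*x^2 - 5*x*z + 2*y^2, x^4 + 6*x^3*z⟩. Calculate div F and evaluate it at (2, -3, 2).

38

∂F₁/∂x = 2
∂F₂/∂y = 4*y
∂F₃/∂z = 6*x^3
∇·F = 6*x^3 + 4*y + 2
At (2, -3, 2): 38.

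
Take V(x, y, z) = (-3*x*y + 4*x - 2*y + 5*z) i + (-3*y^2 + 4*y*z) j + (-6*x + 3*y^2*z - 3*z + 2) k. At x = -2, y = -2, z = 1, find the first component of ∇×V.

-4

(∇×V)_1 = ∂V₃/∂y − ∂V₂/∂z
= 6*y*z − (4*y)
= 6*y*z - 4*y
At (-2, -2, 1): -4.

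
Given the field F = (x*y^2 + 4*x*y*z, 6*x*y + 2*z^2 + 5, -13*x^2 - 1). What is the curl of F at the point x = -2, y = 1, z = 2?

(-8, -60, 26)

(∇×F)₁ = ∂F₃/∂y − ∂F₂/∂z = -4*z
(∇×F)₂ = ∂F₁/∂z − ∂F₃/∂x = 4*x*y + 26*x
(∇×F)₃ = ∂F₂/∂x − ∂F₁/∂y = -2*x*y - 4*x*z + 6*y
∇×F = (-4*z, 4*x*y + 26*x, -2*x*y - 4*x*z + 6*y)
At (-2, 1, 2): (-8, -60, 26).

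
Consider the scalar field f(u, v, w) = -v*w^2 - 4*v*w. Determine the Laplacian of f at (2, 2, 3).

∂²f/∂u² = 0
∂²f/∂v² = 0
∂²f/∂w² = -2*v
∇²f = -2*v
At (2, 2, 3): -4.

-4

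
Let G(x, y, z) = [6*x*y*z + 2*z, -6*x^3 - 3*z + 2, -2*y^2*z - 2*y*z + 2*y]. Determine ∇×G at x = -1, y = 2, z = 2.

(∇×G)₁ = ∂G₃/∂y − ∂G₂/∂z = -4*y*z - 2*z + 5
(∇×G)₂ = ∂G₁/∂z − ∂G₃/∂x = 6*x*y + 2
(∇×G)₃ = ∂G₂/∂x − ∂G₁/∂y = -18*x^2 - 6*x*z
∇×G = (-4*y*z - 2*z + 5, 6*x*y + 2, -18*x^2 - 6*x*z)
At (-1, 2, 2): (-15, -10, -6).

(-15, -10, -6)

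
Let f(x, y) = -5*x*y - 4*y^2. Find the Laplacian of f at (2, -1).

-8

∂²f/∂x² = 0
∂²f/∂y² = -8
∇²f = -8
At (2, -1): -8.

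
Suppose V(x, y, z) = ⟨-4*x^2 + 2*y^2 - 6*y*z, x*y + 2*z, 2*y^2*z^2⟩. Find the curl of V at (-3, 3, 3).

(∇×V)₁ = ∂V₃/∂y − ∂V₂/∂z = 4*y*z^2 - 2
(∇×V)₂ = ∂V₁/∂z − ∂V₃/∂x = -6*y
(∇×V)₃ = ∂V₂/∂x − ∂V₁/∂y = -3*y + 6*z
∇×V = (4*y*z^2 - 2, -6*y, -3*y + 6*z)
At (-3, 3, 3): (106, -18, 9).

(106, -18, 9)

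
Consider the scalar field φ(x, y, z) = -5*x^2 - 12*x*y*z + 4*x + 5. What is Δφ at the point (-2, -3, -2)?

∂²φ/∂x² = -10
∂²φ/∂y² = 0
∂²φ/∂z² = 0
∇²φ = -10
At (-2, -3, -2): -10.

-10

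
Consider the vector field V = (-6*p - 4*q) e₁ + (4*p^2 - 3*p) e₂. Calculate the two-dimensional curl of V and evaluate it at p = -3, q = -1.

-23

∂V₂/∂p = 8*p - 3
∂V₁/∂q = -4
Scalar curl = 8*p + 1
At (-3, -1): -23.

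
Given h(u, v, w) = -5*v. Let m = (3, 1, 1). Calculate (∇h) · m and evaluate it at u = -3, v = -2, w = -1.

∂h/∂u = 0
∂h/∂v = -5
∂h/∂w = 0
∇h at (-3, -2, -1) = (0, -5, 0)
∇h · m = (0)(3) + (-5)(1) + (0)(1) = -5

-5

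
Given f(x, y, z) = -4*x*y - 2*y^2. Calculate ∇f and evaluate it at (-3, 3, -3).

∂f/∂x = -4*y
∂f/∂y = -4*x - 4*y
∂f/∂z = 0
∇f = (-4*y, -4*x - 4*y, 0)
At (-3, 3, -3): (-12, 0, 0).

(-12, 0, 0)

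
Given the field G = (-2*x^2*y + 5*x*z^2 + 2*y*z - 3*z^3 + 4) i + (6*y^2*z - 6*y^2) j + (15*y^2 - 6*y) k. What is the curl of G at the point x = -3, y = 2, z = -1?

(30, 25, 20)

(∇×G)₁ = ∂G₃/∂y − ∂G₂/∂z = -6*y^2 + 30*y - 6
(∇×G)₂ = ∂G₁/∂z − ∂G₃/∂x = 10*x*z + 2*y - 9*z^2
(∇×G)₃ = ∂G₂/∂x − ∂G₁/∂y = 2*x^2 - 2*z
∇×G = (-6*y^2 + 30*y - 6, 10*x*z + 2*y - 9*z^2, 2*x^2 - 2*z)
At (-3, 2, -1): (30, 25, 20).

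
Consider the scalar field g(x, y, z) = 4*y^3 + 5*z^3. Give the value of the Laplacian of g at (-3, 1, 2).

84

∂²g/∂x² = 0
∂²g/∂y² = 24*y
∂²g/∂z² = 30*z
∇²g = 24*y + 30*z
At (-3, 1, 2): 84.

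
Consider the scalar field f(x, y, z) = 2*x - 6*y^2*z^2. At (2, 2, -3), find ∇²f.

∂²f/∂x² = 0
∂²f/∂y² = -12*z^2
∂²f/∂z² = -12*y^2
∇²f = -12*y^2 - 12*z^2
At (2, 2, -3): -156.

-156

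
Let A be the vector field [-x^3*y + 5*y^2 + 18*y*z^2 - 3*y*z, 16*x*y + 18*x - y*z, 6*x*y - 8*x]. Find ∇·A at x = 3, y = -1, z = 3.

∂A₁/∂x = -3*x^2*y
∂A₂/∂y = 16*x - z
∂A₃/∂z = 0
∇·A = -3*x^2*y + 16*x - z
At (3, -1, 3): 72.

72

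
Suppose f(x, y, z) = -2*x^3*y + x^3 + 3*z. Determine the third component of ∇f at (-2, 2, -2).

3

(∇f)_3 = ∂f/∂z = 3
At (-2, 2, -2): 3.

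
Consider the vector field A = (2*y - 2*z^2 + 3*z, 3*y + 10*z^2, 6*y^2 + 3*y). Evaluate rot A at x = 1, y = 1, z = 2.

(∇×A)₁ = ∂A₃/∂y − ∂A₂/∂z = 12*y - 20*z + 3
(∇×A)₂ = ∂A₁/∂z − ∂A₃/∂x = -4*z + 3
(∇×A)₃ = ∂A₂/∂x − ∂A₁/∂y = -2
∇×A = (12*y - 20*z + 3, -4*z + 3, -2)
At (1, 1, 2): (-25, -5, -2).

(-25, -5, -2)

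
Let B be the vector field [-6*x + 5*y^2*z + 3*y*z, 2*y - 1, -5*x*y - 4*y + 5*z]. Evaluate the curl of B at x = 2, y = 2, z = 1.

(∇×B)₁ = ∂B₃/∂y − ∂B₂/∂z = -5*x - 4
(∇×B)₂ = ∂B₁/∂z − ∂B₃/∂x = 5*y^2 + 8*y
(∇×B)₃ = ∂B₂/∂x − ∂B₁/∂y = -10*y*z - 3*z
∇×B = (-5*x - 4, 5*y^2 + 8*y, -10*y*z - 3*z)
At (2, 2, 1): (-14, 36, -23).

(-14, 36, -23)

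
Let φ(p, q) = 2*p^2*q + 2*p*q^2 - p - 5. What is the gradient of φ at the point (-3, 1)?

∂φ/∂p = 4*p*q + 2*q^2 - 1
∂φ/∂q = 2*p^2 + 4*p*q
∇φ = (4*p*q + 2*q^2 - 1, 2*p^2 + 4*p*q)
At (-3, 1): (-11, 6).

(-11, 6)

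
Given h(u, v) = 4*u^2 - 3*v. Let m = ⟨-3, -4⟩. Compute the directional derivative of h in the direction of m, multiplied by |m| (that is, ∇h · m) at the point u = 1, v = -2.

∂h/∂u = 8*u
∂h/∂v = -3
∇h at (1, -2) = (8, -3)
∇h · m = (8)(-3) + (-3)(-4) = -12

-12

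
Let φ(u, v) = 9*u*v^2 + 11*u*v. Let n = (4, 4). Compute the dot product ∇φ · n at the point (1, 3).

∂φ/∂u = 9*v^2 + 11*v
∂φ/∂v = 18*u*v + 11*u
∇φ at (1, 3) = (114, 65)
∇φ · n = (114)(4) + (65)(4) = 716

716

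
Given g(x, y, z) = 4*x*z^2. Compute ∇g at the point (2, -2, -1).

(4, 0, -16)

∂g/∂x = 4*z^2
∂g/∂y = 0
∂g/∂z = 8*x*z
∇g = (4*z^2, 0, 8*x*z)
At (2, -2, -1): (4, 0, -16).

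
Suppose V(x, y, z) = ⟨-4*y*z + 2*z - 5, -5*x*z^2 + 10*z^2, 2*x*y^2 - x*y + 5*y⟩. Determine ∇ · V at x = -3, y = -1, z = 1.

0

∂V₁/∂x = 0
∂V₂/∂y = 0
∂V₃/∂z = 0
∇·V = 0
At (-3, -1, 1): 0.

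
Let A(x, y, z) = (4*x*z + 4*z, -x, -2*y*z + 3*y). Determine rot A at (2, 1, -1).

(5, 12, -1)

(∇×A)₁ = ∂A₃/∂y − ∂A₂/∂z = -2*z + 3
(∇×A)₂ = ∂A₁/∂z − ∂A₃/∂x = 4*x + 4
(∇×A)₃ = ∂A₂/∂x − ∂A₁/∂y = -1
∇×A = (-2*z + 3, 4*x + 4, -1)
At (2, 1, -1): (5, 12, -1).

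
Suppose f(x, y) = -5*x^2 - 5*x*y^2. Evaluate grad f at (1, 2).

(-30, -20)

∂f/∂x = -10*x - 5*y^2
∂f/∂y = -10*x*y
∇f = (-10*x - 5*y^2, -10*x*y)
At (1, 2): (-30, -20).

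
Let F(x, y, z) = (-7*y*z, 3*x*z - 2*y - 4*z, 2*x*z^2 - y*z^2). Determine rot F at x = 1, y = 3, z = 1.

(∇×F)₁ = ∂F₃/∂y − ∂F₂/∂z = -3*x - z^2 + 4
(∇×F)₂ = ∂F₁/∂z − ∂F₃/∂x = -7*y - 2*z^2
(∇×F)₃ = ∂F₂/∂x − ∂F₁/∂y = 10*z
∇×F = (-3*x - z^2 + 4, -7*y - 2*z^2, 10*z)
At (1, 3, 1): (0, -23, 10).

(0, -23, 10)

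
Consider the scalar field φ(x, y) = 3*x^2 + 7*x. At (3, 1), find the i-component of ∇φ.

25

(∇φ)_1 = ∂φ/∂x = 6*x + 7
At (3, 1): 25.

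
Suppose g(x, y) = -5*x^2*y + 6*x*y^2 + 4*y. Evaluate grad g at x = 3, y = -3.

(144, -149)

∂g/∂x = -10*x*y + 6*y^2
∂g/∂y = -5*x^2 + 12*x*y + 4
∇g = (-10*x*y + 6*y^2, -5*x^2 + 12*x*y + 4)
At (3, -3): (144, -149).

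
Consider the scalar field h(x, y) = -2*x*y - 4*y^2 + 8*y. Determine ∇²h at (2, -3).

∂²h/∂x² = 0
∂²h/∂y² = -8
∇²h = -8
At (2, -3): -8.

-8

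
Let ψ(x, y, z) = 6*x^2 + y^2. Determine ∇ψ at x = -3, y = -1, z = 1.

∂ψ/∂x = 12*x
∂ψ/∂y = 2*y
∂ψ/∂z = 0
∇ψ = (12*x, 2*y, 0)
At (-3, -1, 1): (-36, -2, 0).

(-36, -2, 0)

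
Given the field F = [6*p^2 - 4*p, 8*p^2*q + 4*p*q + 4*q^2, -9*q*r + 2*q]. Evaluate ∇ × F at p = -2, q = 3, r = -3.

(29, 0, -84)

(∇×F)₁ = ∂F₃/∂q − ∂F₂/∂r = -9*r + 2
(∇×F)₂ = ∂F₁/∂r − ∂F₃/∂p = 0
(∇×F)₃ = ∂F₂/∂p − ∂F₁/∂q = 16*p*q + 4*q
∇×F = (-9*r + 2, 0, 16*p*q + 4*q)
At (-2, 3, -3): (29, 0, -84).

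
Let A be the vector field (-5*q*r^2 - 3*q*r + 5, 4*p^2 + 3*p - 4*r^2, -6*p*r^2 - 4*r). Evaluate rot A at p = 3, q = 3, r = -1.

(-8, 27, 29)

(∇×A)₁ = ∂A₃/∂q − ∂A₂/∂r = 8*r
(∇×A)₂ = ∂A₁/∂r − ∂A₃/∂p = -10*q*r - 3*q + 6*r^2
(∇×A)₃ = ∂A₂/∂p − ∂A₁/∂q = 8*p + 5*r^2 + 3*r + 3
∇×A = (8*r, -10*q*r - 3*q + 6*r^2, 8*p + 5*r^2 + 3*r + 3)
At (3, 3, -1): (-8, 27, 29).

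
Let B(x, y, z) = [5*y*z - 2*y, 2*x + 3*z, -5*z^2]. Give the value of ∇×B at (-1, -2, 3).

(∇×B)₁ = ∂B₃/∂y − ∂B₂/∂z = -3
(∇×B)₂ = ∂B₁/∂z − ∂B₃/∂x = 5*y
(∇×B)₃ = ∂B₂/∂x − ∂B₁/∂y = -5*z + 4
∇×B = (-3, 5*y, -5*z + 4)
At (-1, -2, 3): (-3, -10, -11).

(-3, -10, -11)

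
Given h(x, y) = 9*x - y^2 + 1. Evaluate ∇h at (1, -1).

(9, 2)

∂h/∂x = 9
∂h/∂y = -2*y
∇h = (9, -2*y)
At (1, -1): (9, 2).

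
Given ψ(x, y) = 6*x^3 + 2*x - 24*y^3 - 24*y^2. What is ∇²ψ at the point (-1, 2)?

-372

∂²ψ/∂x² = 36*x
∂²ψ/∂y² = -48*(3*y + 1)
∇²ψ = 36*x - 144*y - 48
At (-1, 2): -372.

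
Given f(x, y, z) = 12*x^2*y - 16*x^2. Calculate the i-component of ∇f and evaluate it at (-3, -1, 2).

(∇f)_1 = ∂f/∂x = 24*x*y - 32*x
At (-3, -1, 2): 168.

168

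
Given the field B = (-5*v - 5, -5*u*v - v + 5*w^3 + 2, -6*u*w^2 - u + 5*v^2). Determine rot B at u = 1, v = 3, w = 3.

(∇×B)₁ = ∂B₃/∂v − ∂B₂/∂w = 10*v - 15*w^2
(∇×B)₂ = ∂B₁/∂w − ∂B₃/∂u = 6*w^2 + 1
(∇×B)₃ = ∂B₂/∂u − ∂B₁/∂v = -5*v + 5
∇×B = (10*v - 15*w^2, 6*w^2 + 1, -5*v + 5)
At (1, 3, 3): (-105, 55, -10).

(-105, 55, -10)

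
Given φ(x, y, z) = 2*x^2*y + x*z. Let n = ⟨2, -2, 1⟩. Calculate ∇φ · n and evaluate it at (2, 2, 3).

24

∂φ/∂x = 4*x*y + z
∂φ/∂y = 2*x^2
∂φ/∂z = x
∇φ at (2, 2, 3) = (19, 8, 2)
∇φ · n = (19)(2) + (8)(-2) + (2)(1) = 24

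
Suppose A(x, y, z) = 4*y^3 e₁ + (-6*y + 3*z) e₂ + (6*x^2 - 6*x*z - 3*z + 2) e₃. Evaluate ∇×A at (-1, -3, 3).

(-3, 30, -108)

(∇×A)₁ = ∂A₃/∂y − ∂A₂/∂z = -3
(∇×A)₂ = ∂A₁/∂z − ∂A₃/∂x = -12*x + 6*z
(∇×A)₃ = ∂A₂/∂x − ∂A₁/∂y = -12*y^2
∇×A = (-3, -12*x + 6*z, -12*y^2)
At (-1, -3, 3): (-3, 30, -108).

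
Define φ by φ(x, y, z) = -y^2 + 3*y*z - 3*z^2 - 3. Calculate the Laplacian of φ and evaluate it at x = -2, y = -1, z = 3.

-8

∂²φ/∂x² = 0
∂²φ/∂y² = -2
∂²φ/∂z² = -6
∇²φ = -8
At (-2, -1, 3): -8.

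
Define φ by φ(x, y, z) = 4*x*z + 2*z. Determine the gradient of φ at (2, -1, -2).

∂φ/∂x = 4*z
∂φ/∂y = 0
∂φ/∂z = 4*x + 2
∇φ = (4*z, 0, 4*x + 2)
At (2, -1, -2): (-8, 0, 10).

(-8, 0, 10)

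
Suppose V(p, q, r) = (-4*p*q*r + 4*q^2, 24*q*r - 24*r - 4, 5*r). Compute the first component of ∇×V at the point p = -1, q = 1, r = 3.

(∇×V)_1 = ∂V₃/∂q − ∂V₂/∂r
= 0 − (24*q - 24)
= -24*q + 24
At (-1, 1, 3): 0.

0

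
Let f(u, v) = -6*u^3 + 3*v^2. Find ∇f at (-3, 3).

∂f/∂u = -18*u^2
∂f/∂v = 6*v
∇f = (-18*u^2, 6*v)
At (-3, 3): (-162, 18).

(-162, 18)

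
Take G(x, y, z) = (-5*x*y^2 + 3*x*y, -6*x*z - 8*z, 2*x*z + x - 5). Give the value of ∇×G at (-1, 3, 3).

(2, -7, -45)

(∇×G)₁ = ∂G₃/∂y − ∂G₂/∂z = 6*x + 8
(∇×G)₂ = ∂G₁/∂z − ∂G₃/∂x = -2*z - 1
(∇×G)₃ = ∂G₂/∂x − ∂G₁/∂y = 10*x*y - 3*x - 6*z
∇×G = (6*x + 8, -2*z - 1, 10*x*y - 3*x - 6*z)
At (-1, 3, 3): (2, -7, -45).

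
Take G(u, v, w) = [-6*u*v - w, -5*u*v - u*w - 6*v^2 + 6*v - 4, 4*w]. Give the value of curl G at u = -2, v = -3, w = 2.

(-2, -1, 1)

(∇×G)₁ = ∂G₃/∂v − ∂G₂/∂w = u
(∇×G)₂ = ∂G₁/∂w − ∂G₃/∂u = -1
(∇×G)₃ = ∂G₂/∂u − ∂G₁/∂v = 6*u - 5*v - w
∇×G = (u, -1, 6*u - 5*v - w)
At (-2, -3, 2): (-2, -1, 1).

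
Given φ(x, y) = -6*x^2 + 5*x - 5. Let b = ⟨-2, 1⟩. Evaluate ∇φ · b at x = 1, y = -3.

14

∂φ/∂x = -12*x + 5
∂φ/∂y = 0
∇φ at (1, -3) = (-7, 0)
∇φ · b = (-7)(-2) + (0)(1) = 14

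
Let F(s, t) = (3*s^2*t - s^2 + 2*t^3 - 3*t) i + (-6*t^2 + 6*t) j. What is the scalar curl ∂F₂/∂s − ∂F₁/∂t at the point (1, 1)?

-6

∂F₂/∂s = 0
∂F₁/∂t = 3*s^2 + 6*t^2 - 3
Scalar curl = -3*s^2 - 6*t^2 + 3
At (1, 1): -6.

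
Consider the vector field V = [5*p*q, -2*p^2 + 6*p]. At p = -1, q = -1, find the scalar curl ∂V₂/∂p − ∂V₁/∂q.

∂V₂/∂p = -4*p + 6
∂V₁/∂q = 5*p
Scalar curl = -9*p + 6
At (-1, -1): 15.

15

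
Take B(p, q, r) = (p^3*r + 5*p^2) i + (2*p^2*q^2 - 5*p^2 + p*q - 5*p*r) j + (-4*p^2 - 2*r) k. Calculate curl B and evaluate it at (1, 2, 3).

(∇×B)₁ = ∂B₃/∂q − ∂B₂/∂r = 5*p
(∇×B)₂ = ∂B₁/∂r − ∂B₃/∂p = p^3 + 8*p
(∇×B)₃ = ∂B₂/∂p − ∂B₁/∂q = 4*p*q^2 - 10*p + q - 5*r
∇×B = (5*p, p^3 + 8*p, 4*p*q^2 - 10*p + q - 5*r)
At (1, 2, 3): (5, 9, -7).

(5, 9, -7)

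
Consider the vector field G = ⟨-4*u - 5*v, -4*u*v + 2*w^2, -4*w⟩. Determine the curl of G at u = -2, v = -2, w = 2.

(-8, 0, 13)

(∇×G)₁ = ∂G₃/∂v − ∂G₂/∂w = -4*w
(∇×G)₂ = ∂G₁/∂w − ∂G₃/∂u = 0
(∇×G)₃ = ∂G₂/∂u − ∂G₁/∂v = -4*v + 5
∇×G = (-4*w, 0, -4*v + 5)
At (-2, -2, 2): (-8, 0, 13).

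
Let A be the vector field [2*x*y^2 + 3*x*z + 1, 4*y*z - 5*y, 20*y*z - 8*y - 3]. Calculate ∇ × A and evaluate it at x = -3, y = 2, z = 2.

(24, -9, 24)

(∇×A)₁ = ∂A₃/∂y − ∂A₂/∂z = -4*y + 20*z - 8
(∇×A)₂ = ∂A₁/∂z − ∂A₃/∂x = 3*x
(∇×A)₃ = ∂A₂/∂x − ∂A₁/∂y = -4*x*y
∇×A = (-4*y + 20*z - 8, 3*x, -4*x*y)
At (-3, 2, 2): (24, -9, 24).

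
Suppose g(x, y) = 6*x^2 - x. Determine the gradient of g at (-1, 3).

∂g/∂x = 12*x - 1
∂g/∂y = 0
∇g = (12*x - 1, 0)
At (-1, 3): (-13, 0).

(-13, 0)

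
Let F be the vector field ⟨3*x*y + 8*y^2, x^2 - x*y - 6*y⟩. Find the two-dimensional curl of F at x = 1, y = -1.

16

∂F₂/∂x = 2*x - y
∂F₁/∂y = 3*x + 16*y
Scalar curl = -x - 17*y
At (1, -1): 16.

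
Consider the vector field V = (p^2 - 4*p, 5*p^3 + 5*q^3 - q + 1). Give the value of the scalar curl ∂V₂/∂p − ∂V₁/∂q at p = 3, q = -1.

135

∂V₂/∂p = 15*p^2
∂V₁/∂q = 0
Scalar curl = 15*p^2
At (3, -1): 135.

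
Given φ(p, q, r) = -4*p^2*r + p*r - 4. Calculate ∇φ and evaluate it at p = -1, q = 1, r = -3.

∂φ/∂p = -8*p*r + r
∂φ/∂q = 0
∂φ/∂r = -4*p^2 + p
∇φ = (-8*p*r + r, 0, -4*p^2 + p)
At (-1, 1, -3): (-27, 0, -5).

(-27, 0, -5)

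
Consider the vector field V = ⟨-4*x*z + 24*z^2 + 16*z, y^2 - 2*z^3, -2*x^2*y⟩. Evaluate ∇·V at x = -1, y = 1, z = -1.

6

∂V₁/∂x = -4*z
∂V₂/∂y = 2*y
∂V₃/∂z = 0
∇·V = 2*y - 4*z
At (-1, 1, -1): 6.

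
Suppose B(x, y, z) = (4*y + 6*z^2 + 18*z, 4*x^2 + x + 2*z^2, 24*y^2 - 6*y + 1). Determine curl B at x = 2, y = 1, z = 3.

(30, 54, 13)

(∇×B)₁ = ∂B₃/∂y − ∂B₂/∂z = 48*y - 4*z - 6
(∇×B)₂ = ∂B₁/∂z − ∂B₃/∂x = 12*z + 18
(∇×B)₃ = ∂B₂/∂x − ∂B₁/∂y = 8*x - 3
∇×B = (48*y - 4*z - 6, 12*z + 18, 8*x - 3)
At (2, 1, 3): (30, 54, 13).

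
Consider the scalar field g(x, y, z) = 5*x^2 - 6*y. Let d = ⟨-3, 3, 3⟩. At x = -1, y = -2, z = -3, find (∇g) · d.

12

∂g/∂x = 10*x
∂g/∂y = -6
∂g/∂z = 0
∇g at (-1, -2, -3) = (-10, -6, 0)
∇g · d = (-10)(-3) + (-6)(3) + (0)(3) = 12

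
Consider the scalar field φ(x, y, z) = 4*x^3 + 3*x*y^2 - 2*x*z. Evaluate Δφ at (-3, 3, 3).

∂²φ/∂x² = 24*x
∂²φ/∂y² = 6*x
∂²φ/∂z² = 0
∇²φ = 30*x
At (-3, 3, 3): -90.

-90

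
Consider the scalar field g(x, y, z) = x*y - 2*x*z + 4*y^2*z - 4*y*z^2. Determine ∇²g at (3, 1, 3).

∂²g/∂x² = 0
∂²g/∂y² = 8*z
∂²g/∂z² = -8*y
∇²g = -8*y + 8*z
At (3, 1, 3): 16.

16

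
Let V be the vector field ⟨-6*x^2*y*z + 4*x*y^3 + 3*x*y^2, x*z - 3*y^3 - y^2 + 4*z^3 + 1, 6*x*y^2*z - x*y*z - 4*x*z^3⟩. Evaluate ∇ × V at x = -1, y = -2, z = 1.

(∇×V)₁ = ∂V₃/∂y − ∂V₂/∂z = 12*x*y*z - x*z - x - 12*z^2
(∇×V)₂ = ∂V₁/∂z − ∂V₃/∂x = -6*x^2*y - 6*y^2*z + y*z + 4*z^3
(∇×V)₃ = ∂V₂/∂x − ∂V₁/∂y = 6*x^2*z - 12*x*y^2 - 6*x*y + z
∇×V = (12*x*y*z - x*z - x - 12*z^2, -6*x^2*y - 6*y^2*z + y*z + 4*z^3, 6*x^2*z - 12*x*y^2 - 6*x*y + z)
At (-1, -2, 1): (14, -10, 43).

(14, -10, 43)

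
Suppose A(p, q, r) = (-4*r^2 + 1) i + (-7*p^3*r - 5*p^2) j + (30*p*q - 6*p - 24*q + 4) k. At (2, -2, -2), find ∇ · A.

∂A₁/∂p = 0
∂A₂/∂q = 0
∂A₃/∂r = 0
∇·A = 0
At (2, -2, -2): 0.

0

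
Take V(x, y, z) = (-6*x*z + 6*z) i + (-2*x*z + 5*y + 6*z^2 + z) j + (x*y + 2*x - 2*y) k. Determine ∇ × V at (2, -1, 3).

(∇×V)₁ = ∂V₃/∂y − ∂V₂/∂z = 3*x - 12*z - 3
(∇×V)₂ = ∂V₁/∂z − ∂V₃/∂x = -6*x - y + 4
(∇×V)₃ = ∂V₂/∂x − ∂V₁/∂y = -2*z
∇×V = (3*x - 12*z - 3, -6*x - y + 4, -2*z)
At (2, -1, 3): (-33, -7, -6).

(-33, -7, -6)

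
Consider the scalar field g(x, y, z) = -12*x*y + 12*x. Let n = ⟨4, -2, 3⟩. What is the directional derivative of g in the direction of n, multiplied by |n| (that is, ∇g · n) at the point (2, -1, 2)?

144

∂g/∂x = -12*y + 12
∂g/∂y = -12*x
∂g/∂z = 0
∇g at (2, -1, 2) = (24, -24, 0)
∇g · n = (24)(4) + (-24)(-2) + (0)(3) = 144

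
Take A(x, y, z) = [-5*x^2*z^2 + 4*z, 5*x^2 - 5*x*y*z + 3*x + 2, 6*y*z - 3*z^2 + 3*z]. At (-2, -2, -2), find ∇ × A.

(8, 84, -37)

(∇×A)₁ = ∂A₃/∂y − ∂A₂/∂z = 5*x*y + 6*z
(∇×A)₂ = ∂A₁/∂z − ∂A₃/∂x = -10*x^2*z + 4
(∇×A)₃ = ∂A₂/∂x − ∂A₁/∂y = 10*x - 5*y*z + 3
∇×A = (5*x*y + 6*z, -10*x^2*z + 4, 10*x - 5*y*z + 3)
At (-2, -2, -2): (8, 84, -37).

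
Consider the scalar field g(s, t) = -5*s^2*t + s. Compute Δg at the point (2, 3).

-30

∂²g/∂s² = -10*t
∂²g/∂t² = 0
∇²g = -10*t
At (2, 3): -30.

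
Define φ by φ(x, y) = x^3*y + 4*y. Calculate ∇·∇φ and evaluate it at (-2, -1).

∂²φ/∂x² = 6*x*y
∂²φ/∂y² = 0
∇²φ = 6*x*y
At (-2, -1): 12.

12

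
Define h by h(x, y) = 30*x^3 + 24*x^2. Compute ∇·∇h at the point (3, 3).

588

∂²h/∂x² = 12*(15*x + 4)
∂²h/∂y² = 0
∇²h = 180*x + 48
At (3, 3): 588.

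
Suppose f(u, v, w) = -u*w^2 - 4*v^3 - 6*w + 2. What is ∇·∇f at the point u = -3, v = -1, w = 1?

∂²f/∂u² = 0
∂²f/∂v² = -24*v
∂²f/∂w² = -2*u
∇²f = -2*u - 24*v
At (-3, -1, 1): 30.

30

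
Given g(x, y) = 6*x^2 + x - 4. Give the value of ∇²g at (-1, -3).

∂²g/∂x² = 12
∂²g/∂y² = 0
∇²g = 12
At (-1, -3): 12.

12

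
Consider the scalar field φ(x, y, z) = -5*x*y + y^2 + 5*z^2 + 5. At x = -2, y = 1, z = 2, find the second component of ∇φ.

12

(∇φ)_2 = ∂φ/∂y = -5*x + 2*y
At (-2, 1, 2): 12.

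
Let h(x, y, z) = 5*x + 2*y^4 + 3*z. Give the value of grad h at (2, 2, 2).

(5, 64, 3)

∂h/∂x = 5
∂h/∂y = 8*y^3
∂h/∂z = 3
∇h = (5, 8*y^3, 3)
At (2, 2, 2): (5, 64, 3).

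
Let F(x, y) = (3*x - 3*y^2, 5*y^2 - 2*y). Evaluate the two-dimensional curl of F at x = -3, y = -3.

∂F₂/∂x = 0
∂F₁/∂y = -6*y
Scalar curl = 6*y
At (-3, -3): -18.

-18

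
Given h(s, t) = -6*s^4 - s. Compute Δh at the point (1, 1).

-72

∂²h/∂s² = -72*s^2
∂²h/∂t² = 0
∇²h = -72*s^2
At (1, 1): -72.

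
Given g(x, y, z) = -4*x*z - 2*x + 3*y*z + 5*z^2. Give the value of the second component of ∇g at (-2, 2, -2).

(∇g)_2 = ∂g/∂y = 3*z
At (-2, 2, -2): -6.

-6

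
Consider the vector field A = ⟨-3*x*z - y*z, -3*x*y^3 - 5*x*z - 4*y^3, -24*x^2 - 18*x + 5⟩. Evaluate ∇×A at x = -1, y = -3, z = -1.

(∇×A)₁ = ∂A₃/∂y − ∂A₂/∂z = 5*x
(∇×A)₂ = ∂A₁/∂z − ∂A₃/∂x = 45*x - y + 18
(∇×A)₃ = ∂A₂/∂x − ∂A₁/∂y = -3*y^3 - 4*z
∇×A = (5*x, 45*x - y + 18, -3*y^3 - 4*z)
At (-1, -3, -1): (-5, -24, 85).

(-5, -24, 85)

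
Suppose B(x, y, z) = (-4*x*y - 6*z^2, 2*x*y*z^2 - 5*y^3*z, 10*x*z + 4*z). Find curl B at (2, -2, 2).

(∇×B)₁ = ∂B₃/∂y − ∂B₂/∂z = -4*x*y*z + 5*y^3
(∇×B)₂ = ∂B₁/∂z − ∂B₃/∂x = -22*z
(∇×B)₃ = ∂B₂/∂x − ∂B₁/∂y = 4*x + 2*y*z^2
∇×B = (-4*x*y*z + 5*y^3, -22*z, 4*x + 2*y*z^2)
At (2, -2, 2): (-8, -44, -8).

(-8, -44, -8)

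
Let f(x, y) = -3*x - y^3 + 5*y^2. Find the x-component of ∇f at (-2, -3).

(∇f)_1 = ∂f/∂x = -3
At (-2, -3): -3.

-3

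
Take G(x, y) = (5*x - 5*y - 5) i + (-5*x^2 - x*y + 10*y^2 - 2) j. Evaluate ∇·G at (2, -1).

-17

∂G₁/∂x = 5
∂G₂/∂y = -x + 20*y
∇·G = -x + 20*y + 5
At (2, -1): -17.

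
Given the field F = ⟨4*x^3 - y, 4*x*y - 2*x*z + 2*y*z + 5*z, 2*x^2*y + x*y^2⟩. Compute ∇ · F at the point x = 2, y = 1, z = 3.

∂F₁/∂x = 12*x^2
∂F₂/∂y = 4*x + 2*z
∂F₃/∂z = 0
∇·F = 12*x^2 + 4*x + 2*z
At (2, 1, 3): 62.

62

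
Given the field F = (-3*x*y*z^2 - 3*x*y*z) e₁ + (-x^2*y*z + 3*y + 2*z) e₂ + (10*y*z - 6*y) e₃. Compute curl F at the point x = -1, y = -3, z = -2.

(∇×F)₁ = ∂F₃/∂y − ∂F₂/∂z = x^2*y + 10*z - 8
(∇×F)₂ = ∂F₁/∂z − ∂F₃/∂x = -6*x*y*z - 3*x*y
(∇×F)₃ = ∂F₂/∂x − ∂F₁/∂y = -2*x*y*z + 3*x*z^2 + 3*x*z
∇×F = (x^2*y + 10*z - 8, -6*x*y*z - 3*x*y, -2*x*y*z + 3*x*z^2 + 3*x*z)
At (-1, -3, -2): (-31, 27, 6).

(-31, 27, 6)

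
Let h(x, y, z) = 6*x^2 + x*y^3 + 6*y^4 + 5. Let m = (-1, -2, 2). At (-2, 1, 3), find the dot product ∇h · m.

∂h/∂x = 12*x + y^3
∂h/∂y = 3*x*y^2 + 24*y^3
∂h/∂z = 0
∇h at (-2, 1, 3) = (-23, 18, 0)
∇h · m = (-23)(-1) + (18)(-2) + (0)(2) = -13

-13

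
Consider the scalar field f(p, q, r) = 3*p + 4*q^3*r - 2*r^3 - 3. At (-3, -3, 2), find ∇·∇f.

∂²f/∂p² = 0
∂²f/∂q² = 24*q*r
∂²f/∂r² = -12*r
∇²f = 24*q*r - 12*r
At (-3, -3, 2): -168.

-168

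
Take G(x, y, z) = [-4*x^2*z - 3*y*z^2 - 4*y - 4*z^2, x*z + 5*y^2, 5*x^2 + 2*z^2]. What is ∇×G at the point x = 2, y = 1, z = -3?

(∇×G)₁ = ∂G₃/∂y − ∂G₂/∂z = -x
(∇×G)₂ = ∂G₁/∂z − ∂G₃/∂x = -4*x^2 - 10*x - 6*y*z - 8*z
(∇×G)₃ = ∂G₂/∂x − ∂G₁/∂y = 3*z^2 + z + 4
∇×G = (-x, -4*x^2 - 10*x - 6*y*z - 8*z, 3*z^2 + z + 4)
At (2, 1, -3): (-2, 6, 28).

(-2, 6, 28)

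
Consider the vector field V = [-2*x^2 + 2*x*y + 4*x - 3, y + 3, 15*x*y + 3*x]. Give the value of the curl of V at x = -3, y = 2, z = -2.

(∇×V)₁ = ∂V₃/∂y − ∂V₂/∂z = 15*x
(∇×V)₂ = ∂V₁/∂z − ∂V₃/∂x = -15*y - 3
(∇×V)₃ = ∂V₂/∂x − ∂V₁/∂y = -2*x
∇×V = (15*x, -15*y - 3, -2*x)
At (-3, 2, -2): (-45, -33, 6).

(-45, -33, 6)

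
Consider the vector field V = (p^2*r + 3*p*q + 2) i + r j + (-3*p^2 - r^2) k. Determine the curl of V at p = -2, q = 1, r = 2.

(∇×V)₁ = ∂V₃/∂q − ∂V₂/∂r = -1
(∇×V)₂ = ∂V₁/∂r − ∂V₃/∂p = p^2 + 6*p
(∇×V)₃ = ∂V₂/∂p − ∂V₁/∂q = -3*p
∇×V = (-1, p^2 + 6*p, -3*p)
At (-2, 1, 2): (-1, -8, 6).

(-1, -8, 6)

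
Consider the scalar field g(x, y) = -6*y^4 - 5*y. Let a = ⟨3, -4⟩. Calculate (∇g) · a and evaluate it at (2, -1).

-76

∂g/∂x = 0
∂g/∂y = -24*y^3 - 5
∇g at (2, -1) = (0, 19)
∇g · a = (0)(3) + (19)(-4) = -76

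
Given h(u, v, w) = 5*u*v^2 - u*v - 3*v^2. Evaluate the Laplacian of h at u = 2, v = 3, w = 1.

14

∂²h/∂u² = 0
∂²h/∂v² = 2*(5*u - 3)
∂²h/∂w² = 0
∇²h = 10*u - 6
At (2, 3, 1): 14.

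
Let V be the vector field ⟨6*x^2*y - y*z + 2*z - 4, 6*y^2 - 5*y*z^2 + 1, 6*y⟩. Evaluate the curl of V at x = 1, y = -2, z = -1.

(26, 4, -7)

(∇×V)₁ = ∂V₃/∂y − ∂V₂/∂z = 10*y*z + 6
(∇×V)₂ = ∂V₁/∂z − ∂V₃/∂x = -y + 2
(∇×V)₃ = ∂V₂/∂x − ∂V₁/∂y = -6*x^2 + z
∇×V = (10*y*z + 6, -y + 2, -6*x^2 + z)
At (1, -2, -1): (26, 4, -7).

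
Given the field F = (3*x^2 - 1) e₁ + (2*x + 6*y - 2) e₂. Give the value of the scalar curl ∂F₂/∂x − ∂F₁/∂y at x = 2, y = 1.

2

∂F₂/∂x = 2
∂F₁/∂y = 0
Scalar curl = 2
At (2, 1): 2.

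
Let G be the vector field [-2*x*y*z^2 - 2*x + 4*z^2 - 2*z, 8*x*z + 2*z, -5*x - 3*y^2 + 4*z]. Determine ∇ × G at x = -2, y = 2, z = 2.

(2, 51, 0)

(∇×G)₁ = ∂G₃/∂y − ∂G₂/∂z = -8*x - 6*y - 2
(∇×G)₂ = ∂G₁/∂z − ∂G₃/∂x = -4*x*y*z + 8*z + 3
(∇×G)₃ = ∂G₂/∂x − ∂G₁/∂y = 2*x*z^2 + 8*z
∇×G = (-8*x - 6*y - 2, -4*x*y*z + 8*z + 3, 2*x*z^2 + 8*z)
At (-2, 2, 2): (2, 51, 0).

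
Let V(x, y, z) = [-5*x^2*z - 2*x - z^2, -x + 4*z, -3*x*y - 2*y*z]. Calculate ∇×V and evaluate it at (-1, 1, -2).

(3, 2, -1)

(∇×V)₁ = ∂V₃/∂y − ∂V₂/∂z = -3*x - 2*z - 4
(∇×V)₂ = ∂V₁/∂z − ∂V₃/∂x = -5*x^2 + 3*y - 2*z
(∇×V)₃ = ∂V₂/∂x − ∂V₁/∂y = -1
∇×V = (-3*x - 2*z - 4, -5*x^2 + 3*y - 2*z, -1)
At (-1, 1, -2): (3, 2, -1).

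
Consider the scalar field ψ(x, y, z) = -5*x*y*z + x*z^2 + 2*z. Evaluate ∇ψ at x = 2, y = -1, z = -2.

(-6, 20, 4)

∂ψ/∂x = -5*y*z + z^2
∂ψ/∂y = -5*x*z
∂ψ/∂z = -5*x*y + 2*x*z + 2
∇ψ = (-5*y*z + z^2, -5*x*z, -5*x*y + 2*x*z + 2)
At (2, -1, -2): (-6, 20, 4).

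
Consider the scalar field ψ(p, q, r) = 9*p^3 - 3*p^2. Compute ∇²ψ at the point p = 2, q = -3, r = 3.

102

∂²ψ/∂p² = 6*(9*p - 1)
∂²ψ/∂q² = 0
∂²ψ/∂r² = 0
∇²ψ = 54*p - 6
At (2, -3, 3): 102.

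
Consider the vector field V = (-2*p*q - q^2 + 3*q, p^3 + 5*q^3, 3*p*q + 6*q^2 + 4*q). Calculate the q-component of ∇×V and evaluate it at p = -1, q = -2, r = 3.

(∇×V)_2 = ∂V₁/∂r − ∂V₃/∂p
= 0 − (3*q)
= -3*q
At (-1, -2, 3): 6.

6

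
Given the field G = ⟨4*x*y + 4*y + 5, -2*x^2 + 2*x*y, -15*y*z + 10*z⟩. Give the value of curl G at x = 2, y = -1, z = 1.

(-15, 0, -22)

(∇×G)₁ = ∂G₃/∂y − ∂G₂/∂z = -15*z
(∇×G)₂ = ∂G₁/∂z − ∂G₃/∂x = 0
(∇×G)₃ = ∂G₂/∂x − ∂G₁/∂y = -8*x + 2*y - 4
∇×G = (-15*z, 0, -8*x + 2*y - 4)
At (2, -1, 1): (-15, 0, -22).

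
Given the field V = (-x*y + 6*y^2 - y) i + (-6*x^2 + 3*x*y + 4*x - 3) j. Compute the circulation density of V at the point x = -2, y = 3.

∂V₂/∂x = -12*x + 3*y + 4
∂V₁/∂y = -x + 12*y - 1
Scalar curl = -11*x - 9*y + 5
At (-2, 3): 0.

0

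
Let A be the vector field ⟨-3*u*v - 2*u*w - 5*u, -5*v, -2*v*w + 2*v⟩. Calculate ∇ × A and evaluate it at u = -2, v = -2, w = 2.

(-2, 4, -6)

(∇×A)₁ = ∂A₃/∂v − ∂A₂/∂w = -2*w + 2
(∇×A)₂ = ∂A₁/∂w − ∂A₃/∂u = -2*u
(∇×A)₃ = ∂A₂/∂u − ∂A₁/∂v = 3*u
∇×A = (-2*w + 2, -2*u, 3*u)
At (-2, -2, 2): (-2, 4, -6).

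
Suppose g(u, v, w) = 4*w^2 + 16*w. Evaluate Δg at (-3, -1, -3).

8

∂²g/∂u² = 0
∂²g/∂v² = 0
∂²g/∂w² = 8
∇²g = 8
At (-3, -1, -3): 8.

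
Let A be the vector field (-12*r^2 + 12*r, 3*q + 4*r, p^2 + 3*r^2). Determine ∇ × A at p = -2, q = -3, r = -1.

(-4, 40, 0)

(∇×A)₁ = ∂A₃/∂q − ∂A₂/∂r = -4
(∇×A)₂ = ∂A₁/∂r − ∂A₃/∂p = -2*p - 24*r + 12
(∇×A)₃ = ∂A₂/∂p − ∂A₁/∂q = 0
∇×A = (-4, -2*p - 24*r + 12, 0)
At (-2, -3, -1): (-4, 40, 0).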